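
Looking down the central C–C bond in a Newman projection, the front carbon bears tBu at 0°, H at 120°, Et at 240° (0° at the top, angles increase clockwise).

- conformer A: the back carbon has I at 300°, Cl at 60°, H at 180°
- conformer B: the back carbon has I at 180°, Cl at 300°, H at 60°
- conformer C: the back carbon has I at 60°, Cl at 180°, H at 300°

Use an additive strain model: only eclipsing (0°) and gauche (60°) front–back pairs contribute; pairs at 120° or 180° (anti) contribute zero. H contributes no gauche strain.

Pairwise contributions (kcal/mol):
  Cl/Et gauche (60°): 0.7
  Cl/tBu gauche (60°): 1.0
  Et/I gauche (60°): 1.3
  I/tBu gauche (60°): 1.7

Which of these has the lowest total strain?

A is staggered. tBu at 0° is gauche with I at 300° (1.7); tBu at 0° is gauche with Cl at 60° (1.0); Et at 240° is gauche with I at 300° (1.3). Total 4.0 kcal/mol.
B is staggered. tBu at 0° is gauche with Cl at 300° (1.0); Et at 240° is gauche with I at 180° (1.3); Et at 240° is gauche with Cl at 300° (0.7). Total 3.0 kcal/mol.
C is staggered. tBu at 0° is gauche with I at 60° (1.7); Et at 240° is gauche with Cl at 180° (0.7). Total 2.4 kcal/mol.
C has the lowest total (2.4 kcal/mol).

C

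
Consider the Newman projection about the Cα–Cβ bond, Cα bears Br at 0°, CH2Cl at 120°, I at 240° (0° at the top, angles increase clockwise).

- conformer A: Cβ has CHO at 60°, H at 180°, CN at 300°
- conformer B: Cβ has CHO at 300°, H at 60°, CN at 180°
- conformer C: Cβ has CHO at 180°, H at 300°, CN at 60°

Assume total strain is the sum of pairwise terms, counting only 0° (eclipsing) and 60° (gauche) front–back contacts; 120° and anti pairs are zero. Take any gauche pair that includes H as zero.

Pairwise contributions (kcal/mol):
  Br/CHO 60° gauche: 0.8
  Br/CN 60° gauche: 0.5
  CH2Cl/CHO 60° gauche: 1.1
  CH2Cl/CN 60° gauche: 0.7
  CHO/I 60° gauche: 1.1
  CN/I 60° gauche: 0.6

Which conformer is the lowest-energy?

A (staggered): Br(0°)/CHO(60°) gauche 0.8; Br(0°)/CN(300°) gauche 0.5; CH2Cl(120°)/CHO(60°) gauche 1.1; I(240°)/CN(300°) gauche 0.6 → 3.0 kcal/mol.
B (staggered): Br(0°)/CHO(300°) gauche 0.8; CH2Cl(120°)/CN(180°) gauche 0.7; I(240°)/CHO(300°) gauche 1.1; I(240°)/CN(180°) gauche 0.6 → 3.2 kcal/mol.
C (staggered): Br(0°)/CN(60°) gauche 0.5; CH2Cl(120°)/CHO(180°) gauche 1.1; CH2Cl(120°)/CN(60°) gauche 0.7; I(240°)/CHO(180°) gauche 1.1 → 3.4 kcal/mol.
A has the lowest total (3.0 kcal/mol).

A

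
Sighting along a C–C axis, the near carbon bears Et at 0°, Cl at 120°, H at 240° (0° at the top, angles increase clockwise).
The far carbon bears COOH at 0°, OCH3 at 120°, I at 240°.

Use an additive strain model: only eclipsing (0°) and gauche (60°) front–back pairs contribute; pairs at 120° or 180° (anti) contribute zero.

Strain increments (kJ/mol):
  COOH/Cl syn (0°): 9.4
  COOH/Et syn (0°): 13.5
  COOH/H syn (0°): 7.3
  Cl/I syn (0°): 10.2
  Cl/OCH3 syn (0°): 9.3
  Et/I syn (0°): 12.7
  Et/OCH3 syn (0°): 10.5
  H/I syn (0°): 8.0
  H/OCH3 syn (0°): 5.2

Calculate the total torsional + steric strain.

30.8 kJ/mol

This conformer (eclipsed): Et(0°)/COOH(0°) eclipsed 13.5; Cl(120°)/OCH3(120°) eclipsed 9.3; H(240°)/I(240°) eclipsed 8.0 → 30.8 kJ/mol.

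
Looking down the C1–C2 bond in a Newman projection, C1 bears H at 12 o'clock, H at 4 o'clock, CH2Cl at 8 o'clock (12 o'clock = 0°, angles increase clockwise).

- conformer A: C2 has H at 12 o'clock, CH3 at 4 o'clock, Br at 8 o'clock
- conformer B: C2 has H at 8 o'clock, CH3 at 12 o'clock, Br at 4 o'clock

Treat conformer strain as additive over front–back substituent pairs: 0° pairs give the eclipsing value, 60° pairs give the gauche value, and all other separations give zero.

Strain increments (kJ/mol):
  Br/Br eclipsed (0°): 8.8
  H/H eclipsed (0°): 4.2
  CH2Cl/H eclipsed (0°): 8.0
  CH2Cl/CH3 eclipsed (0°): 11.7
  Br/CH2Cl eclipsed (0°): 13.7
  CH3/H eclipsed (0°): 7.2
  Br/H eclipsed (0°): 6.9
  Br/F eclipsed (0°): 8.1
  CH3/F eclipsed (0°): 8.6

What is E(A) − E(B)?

+3.0 kJ/mol

A (eclipsed): H–H eclipsed, H–CH3 eclipsed, CH2Cl–Br eclipsed; 4.2 + 7.2 + 13.7 = 25.1 kJ/mol.
B (eclipsed): H–CH3 eclipsed, H–Br eclipsed, CH2Cl–H eclipsed; 7.2 + 6.9 + 8.0 = 22.1 kJ/mol.
E(A) − E(B) = 25.1 − 22.1 = +3.0 kJ/mol.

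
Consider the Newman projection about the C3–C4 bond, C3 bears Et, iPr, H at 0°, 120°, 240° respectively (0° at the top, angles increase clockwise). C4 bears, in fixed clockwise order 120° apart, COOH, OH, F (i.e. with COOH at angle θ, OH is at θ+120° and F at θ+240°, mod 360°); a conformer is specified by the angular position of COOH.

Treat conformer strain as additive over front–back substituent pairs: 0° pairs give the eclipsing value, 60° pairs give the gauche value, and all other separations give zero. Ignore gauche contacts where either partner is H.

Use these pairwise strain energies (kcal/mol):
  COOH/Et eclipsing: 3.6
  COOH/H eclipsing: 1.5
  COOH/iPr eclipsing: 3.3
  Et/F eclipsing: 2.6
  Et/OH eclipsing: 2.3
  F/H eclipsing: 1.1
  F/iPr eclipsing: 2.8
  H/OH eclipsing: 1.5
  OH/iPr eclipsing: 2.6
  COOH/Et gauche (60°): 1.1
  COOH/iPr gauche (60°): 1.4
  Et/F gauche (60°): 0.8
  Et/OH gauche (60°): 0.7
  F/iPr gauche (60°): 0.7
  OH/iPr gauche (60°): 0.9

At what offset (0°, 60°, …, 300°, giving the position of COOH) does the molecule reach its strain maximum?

120°

COOH at 0° (eclipsed): Et–COOH eclipsed, iPr–OH eclipsed, H–F eclipsed; 3.6 + 2.6 + 1.1 = 7.3 kcal/mol.
COOH at 60° (staggered): Et–COOH gauche, Et–F gauche, iPr–COOH gauche, iPr–OH gauche; 1.1 + 0.8 + 1.4 + 0.9 = 4.2 kcal/mol.
COOH at 120° (eclipsed): Et–F eclipsed, iPr–COOH eclipsed, H–OH eclipsed; 2.6 + 3.3 + 1.5 = 7.4 kcal/mol.
COOH at 180° (staggered): Et–OH gauche, Et–F gauche, iPr–COOH gauche, iPr–F gauche; 0.7 + 0.8 + 1.4 + 0.7 = 3.6 kcal/mol.
COOH at 240° (eclipsed): Et–OH eclipsed, iPr–F eclipsed, H–COOH eclipsed; 2.3 + 2.8 + 1.5 = 6.6 kcal/mol.
COOH at 300° (staggered): Et–COOH gauche, Et–OH gauche, iPr–OH gauche, iPr–F gauche; 1.1 + 0.7 + 0.9 + 0.7 = 3.4 kcal/mol.
The maximum (7.4 kcal/mol) occurs with COOH at 120°.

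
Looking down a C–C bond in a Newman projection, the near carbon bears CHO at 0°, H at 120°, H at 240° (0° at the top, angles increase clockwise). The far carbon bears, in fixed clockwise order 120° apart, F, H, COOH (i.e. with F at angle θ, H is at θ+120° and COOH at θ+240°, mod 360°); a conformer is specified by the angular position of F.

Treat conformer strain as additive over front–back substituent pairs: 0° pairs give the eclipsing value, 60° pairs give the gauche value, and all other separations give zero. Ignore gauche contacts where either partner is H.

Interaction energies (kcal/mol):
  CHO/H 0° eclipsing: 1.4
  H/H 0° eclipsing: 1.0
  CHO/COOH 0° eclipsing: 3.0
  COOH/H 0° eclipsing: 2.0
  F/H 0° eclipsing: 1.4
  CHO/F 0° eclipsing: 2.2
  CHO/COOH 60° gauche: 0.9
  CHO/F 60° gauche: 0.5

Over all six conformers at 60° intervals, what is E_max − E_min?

F at 0° is eclipsed. CHO at 0° is eclipsed with F at 0° (2.2); H at 120° is eclipsed with H at 120° (1.0); H at 240° is eclipsed with COOH at 240° (2.0). Total 5.2 kcal/mol.
F at 60° is staggered. CHO at 0° is gauche with F at 60° (0.5); CHO at 0° is gauche with COOH at 300° (0.9). Total 1.4 kcal/mol.
F at 120° is eclipsed. CHO at 0° is eclipsed with COOH at 0° (3.0); H at 120° is eclipsed with F at 120° (1.4); H at 240° is eclipsed with H at 240° (1.0). Total 5.4 kcal/mol.
F at 180° is staggered. CHO at 0° is gauche with COOH at 60° (0.9). Total 0.9 kcal/mol.
F at 240° is eclipsed. CHO at 0° is eclipsed with H at 0° (1.4); H at 120° is eclipsed with COOH at 120° (2.0); H at 240° is eclipsed with F at 240° (1.4). Total 4.8 kcal/mol.
F at 300° is staggered. CHO at 0° is gauche with F at 300° (0.5). Total 0.5 kcal/mol.
Max at 120° (5.4 kcal/mol), min at 300° (0.5 kcal/mol); barrier = 4.9 kcal/mol.

4.9 kcal/mol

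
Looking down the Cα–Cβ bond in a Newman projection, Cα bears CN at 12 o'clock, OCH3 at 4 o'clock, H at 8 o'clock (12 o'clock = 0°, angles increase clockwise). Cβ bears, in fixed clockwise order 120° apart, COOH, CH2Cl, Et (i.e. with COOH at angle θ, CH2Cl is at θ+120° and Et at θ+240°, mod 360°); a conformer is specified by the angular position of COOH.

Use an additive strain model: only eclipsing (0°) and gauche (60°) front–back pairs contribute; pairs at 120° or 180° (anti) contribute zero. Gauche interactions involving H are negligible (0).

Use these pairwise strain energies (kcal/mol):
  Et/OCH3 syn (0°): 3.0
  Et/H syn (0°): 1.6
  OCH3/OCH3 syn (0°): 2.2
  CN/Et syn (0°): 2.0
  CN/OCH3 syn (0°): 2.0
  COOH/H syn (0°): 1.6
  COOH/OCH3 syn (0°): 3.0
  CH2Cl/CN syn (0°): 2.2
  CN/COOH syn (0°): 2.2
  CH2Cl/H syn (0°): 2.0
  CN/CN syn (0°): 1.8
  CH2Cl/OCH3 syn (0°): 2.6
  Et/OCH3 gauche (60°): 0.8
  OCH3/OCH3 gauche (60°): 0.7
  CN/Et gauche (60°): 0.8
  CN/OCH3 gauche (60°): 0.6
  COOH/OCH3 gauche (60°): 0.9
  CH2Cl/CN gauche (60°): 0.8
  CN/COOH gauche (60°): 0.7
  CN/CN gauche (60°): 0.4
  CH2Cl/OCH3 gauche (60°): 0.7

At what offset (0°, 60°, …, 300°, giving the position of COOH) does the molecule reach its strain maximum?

120°

COOH at 0° is eclipsed. CN at 0° is eclipsed with COOH at 0° (2.2); OCH3 at 120° is eclipsed with CH2Cl at 120° (2.6); H at 240° is eclipsed with Et at 240° (1.6). Total 6.4 kcal/mol.
COOH at 60° is staggered. CN at 0° is gauche with COOH at 60° (0.7); CN at 0° is gauche with Et at 300° (0.8); OCH3 at 120° is gauche with COOH at 60° (0.9); OCH3 at 120° is gauche with CH2Cl at 180° (0.7). Total 3.1 kcal/mol.
COOH at 120° is eclipsed. CN at 0° is eclipsed with Et at 0° (2.0); OCH3 at 120° is eclipsed with COOH at 120° (3.0); H at 240° is eclipsed with CH2Cl at 240° (2.0). Total 7.0 kcal/mol.
COOH at 180° is staggered. CN at 0° is gauche with CH2Cl at 300° (0.8); CN at 0° is gauche with Et at 60° (0.8); OCH3 at 120° is gauche with COOH at 180° (0.9); OCH3 at 120° is gauche with Et at 60° (0.8). Total 3.3 kcal/mol.
COOH at 240° is eclipsed. CN at 0° is eclipsed with CH2Cl at 0° (2.2); OCH3 at 120° is eclipsed with Et at 120° (3.0); H at 240° is eclipsed with COOH at 240° (1.6). Total 6.8 kcal/mol.
COOH at 300° is staggered. CN at 0° is gauche with COOH at 300° (0.7); CN at 0° is gauche with CH2Cl at 60° (0.8); OCH3 at 120° is gauche with CH2Cl at 60° (0.7); OCH3 at 120° is gauche with Et at 180° (0.8). Total 3.0 kcal/mol.
The maximum (7.0 kcal/mol) occurs with COOH at 120°.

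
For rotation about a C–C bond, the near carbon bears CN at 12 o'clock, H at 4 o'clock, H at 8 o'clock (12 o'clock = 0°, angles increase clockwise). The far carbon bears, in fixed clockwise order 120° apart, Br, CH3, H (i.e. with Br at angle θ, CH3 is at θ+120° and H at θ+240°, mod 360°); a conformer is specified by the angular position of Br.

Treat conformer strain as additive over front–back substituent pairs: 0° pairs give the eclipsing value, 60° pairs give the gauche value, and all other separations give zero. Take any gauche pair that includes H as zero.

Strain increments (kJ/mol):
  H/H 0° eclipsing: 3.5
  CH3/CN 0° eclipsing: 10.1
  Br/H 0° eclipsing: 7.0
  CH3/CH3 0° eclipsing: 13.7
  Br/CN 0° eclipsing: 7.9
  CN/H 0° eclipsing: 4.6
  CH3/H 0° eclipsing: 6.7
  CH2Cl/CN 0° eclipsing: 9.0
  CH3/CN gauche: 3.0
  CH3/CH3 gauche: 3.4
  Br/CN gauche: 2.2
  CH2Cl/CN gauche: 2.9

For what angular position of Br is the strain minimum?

Br at 0° (eclipsed): CN(0°)/Br(0°) eclipsed 7.9; H(120°)/CH3(120°) eclipsed 6.7; H(240°)/H(240°) eclipsed 3.5 → 18.1 kJ/mol.
Br at 60° (staggered): CN(0°)/Br(60°) gauche 2.2 → 2.2 kJ/mol.
Br at 120° (eclipsed): CN(0°)/H(0°) eclipsed 4.6; H(120°)/Br(120°) eclipsed 7.0; H(240°)/CH3(240°) eclipsed 6.7 → 18.3 kJ/mol.
Br at 180° (staggered): CN(0°)/CH3(300°) gauche 3.0 → 3.0 kJ/mol.
Br at 240° (eclipsed): CN(0°)/CH3(0°) eclipsed 10.1; H(120°)/H(120°) eclipsed 3.5; H(240°)/Br(240°) eclipsed 7.0 → 20.6 kJ/mol.
Br at 300° (staggered): CN(0°)/Br(300°) gauche 2.2; CN(0°)/CH3(60°) gauche 3.0 → 5.2 kJ/mol.
The minimum (2.2 kJ/mol) occurs with Br at 60°.

60°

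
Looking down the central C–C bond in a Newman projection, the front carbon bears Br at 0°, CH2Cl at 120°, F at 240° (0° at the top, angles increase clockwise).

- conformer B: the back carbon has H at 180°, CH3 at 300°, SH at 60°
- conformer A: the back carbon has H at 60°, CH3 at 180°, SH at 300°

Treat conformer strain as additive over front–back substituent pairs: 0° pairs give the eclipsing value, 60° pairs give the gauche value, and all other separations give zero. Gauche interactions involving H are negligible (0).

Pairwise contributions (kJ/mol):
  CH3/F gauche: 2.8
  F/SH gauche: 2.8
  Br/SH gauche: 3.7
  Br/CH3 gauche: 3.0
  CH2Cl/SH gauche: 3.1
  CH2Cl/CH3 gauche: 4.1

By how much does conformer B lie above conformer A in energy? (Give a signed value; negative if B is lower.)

-0.8 kJ/mol

B (staggered): Br(0°)/CH3(300°) gauche 3.0; Br(0°)/SH(60°) gauche 3.7; CH2Cl(120°)/SH(60°) gauche 3.1; F(240°)/CH3(300°) gauche 2.8 → 12.6 kJ/mol.
A (staggered): Br(0°)/SH(300°) gauche 3.7; CH2Cl(120°)/CH3(180°) gauche 4.1; F(240°)/CH3(180°) gauche 2.8; F(240°)/SH(300°) gauche 2.8 → 13.4 kJ/mol.
E(B) − E(A) = 12.6 − 13.4 = -0.8 kJ/mol.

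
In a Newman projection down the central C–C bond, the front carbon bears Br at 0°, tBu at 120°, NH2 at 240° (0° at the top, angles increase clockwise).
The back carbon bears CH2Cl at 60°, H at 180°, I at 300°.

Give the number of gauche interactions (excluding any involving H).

Non-H gauche pairs: Br(0°)/CH2Cl(60°); Br(0°)/I(300°); tBu(120°)/CH2Cl(60°); NH2(240°)/I(300°) — 4 interactions.

4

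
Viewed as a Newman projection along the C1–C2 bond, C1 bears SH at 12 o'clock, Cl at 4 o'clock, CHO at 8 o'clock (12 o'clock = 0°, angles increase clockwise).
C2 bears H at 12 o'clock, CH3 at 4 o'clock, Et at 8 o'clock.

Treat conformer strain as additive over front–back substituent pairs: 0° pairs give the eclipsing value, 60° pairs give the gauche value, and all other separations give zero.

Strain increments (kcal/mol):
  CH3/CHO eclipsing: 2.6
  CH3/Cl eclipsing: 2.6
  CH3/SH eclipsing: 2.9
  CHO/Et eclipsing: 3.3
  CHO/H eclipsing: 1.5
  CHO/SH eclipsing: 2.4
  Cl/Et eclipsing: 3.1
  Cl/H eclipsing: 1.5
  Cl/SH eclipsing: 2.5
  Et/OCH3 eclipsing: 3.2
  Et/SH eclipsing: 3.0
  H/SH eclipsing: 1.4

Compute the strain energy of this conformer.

This conformer (eclipsed): SH(0°)/H(0°) eclipsed 1.4; Cl(120°)/CH3(120°) eclipsed 2.6; CHO(240°)/Et(240°) eclipsed 3.3 → 7.3 kcal/mol.

7.3 kcal/mol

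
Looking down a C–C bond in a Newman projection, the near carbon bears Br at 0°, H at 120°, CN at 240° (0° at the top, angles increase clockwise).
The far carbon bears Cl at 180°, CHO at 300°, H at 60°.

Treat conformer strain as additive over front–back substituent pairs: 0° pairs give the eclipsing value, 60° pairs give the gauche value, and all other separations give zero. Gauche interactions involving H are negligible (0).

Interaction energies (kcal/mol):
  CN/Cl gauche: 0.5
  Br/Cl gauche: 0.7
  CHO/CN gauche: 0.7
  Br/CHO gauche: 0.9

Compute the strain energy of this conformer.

2.1 kcal/mol

This conformer is staggered. Br at 0° is gauche with CHO at 300° (0.9); CN at 240° is gauche with Cl at 180° (0.5); CN at 240° is gauche with CHO at 300° (0.7). Total 2.1 kcal/mol.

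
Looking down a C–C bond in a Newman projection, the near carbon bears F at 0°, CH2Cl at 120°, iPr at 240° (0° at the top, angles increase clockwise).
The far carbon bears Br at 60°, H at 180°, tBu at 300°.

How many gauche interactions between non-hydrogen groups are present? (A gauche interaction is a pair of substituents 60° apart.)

4

Non-H gauche pairs: F(0°)/Br(60°); F(0°)/tBu(300°); CH2Cl(120°)/Br(60°); iPr(240°)/tBu(300°) — 4 interactions.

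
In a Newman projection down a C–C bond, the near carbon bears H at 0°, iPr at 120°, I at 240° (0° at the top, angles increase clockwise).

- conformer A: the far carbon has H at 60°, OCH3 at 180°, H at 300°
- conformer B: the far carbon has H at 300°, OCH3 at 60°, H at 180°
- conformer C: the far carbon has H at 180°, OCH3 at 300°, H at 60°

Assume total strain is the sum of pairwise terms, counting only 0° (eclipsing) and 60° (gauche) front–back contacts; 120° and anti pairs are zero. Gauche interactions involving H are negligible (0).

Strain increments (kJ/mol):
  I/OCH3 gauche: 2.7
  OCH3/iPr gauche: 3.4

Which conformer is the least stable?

A (staggered): iPr–OCH3 gauche, I–OCH3 gauche; 3.4 + 2.7 = 6.1 kJ/mol.
B (staggered): iPr–OCH3 gauche; 3.4 = 3.4 kJ/mol.
C (staggered): I–OCH3 gauche; 2.7 = 2.7 kJ/mol.
A has the highest total (6.1 kJ/mol).

A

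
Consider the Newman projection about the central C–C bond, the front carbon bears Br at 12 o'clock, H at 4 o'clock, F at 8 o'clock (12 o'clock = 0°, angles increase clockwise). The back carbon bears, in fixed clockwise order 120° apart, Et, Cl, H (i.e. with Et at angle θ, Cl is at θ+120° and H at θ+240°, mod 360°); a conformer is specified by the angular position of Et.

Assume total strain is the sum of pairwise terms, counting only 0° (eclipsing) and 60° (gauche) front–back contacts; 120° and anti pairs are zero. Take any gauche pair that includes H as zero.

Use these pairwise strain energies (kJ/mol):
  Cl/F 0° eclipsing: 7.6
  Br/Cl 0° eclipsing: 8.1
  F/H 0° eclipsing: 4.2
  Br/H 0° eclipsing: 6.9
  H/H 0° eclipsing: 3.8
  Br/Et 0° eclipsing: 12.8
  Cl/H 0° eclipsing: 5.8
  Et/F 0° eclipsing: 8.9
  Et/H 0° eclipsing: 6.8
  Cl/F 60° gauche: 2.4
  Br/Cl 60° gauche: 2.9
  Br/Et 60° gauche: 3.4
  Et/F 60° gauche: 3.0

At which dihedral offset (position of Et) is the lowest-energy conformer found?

60°

Et at 0° is eclipsed. Br at 0° is eclipsed with Et at 0° (12.8); H at 120° is eclipsed with Cl at 120° (5.8); F at 240° is eclipsed with H at 240° (4.2). Total 22.8 kJ/mol.
Et at 60° is staggered. Br at 0° is gauche with Et at 60° (3.4); F at 240° is gauche with Cl at 180° (2.4). Total 5.8 kJ/mol.
Et at 120° is eclipsed. Br at 0° is eclipsed with H at 0° (6.9); H at 120° is eclipsed with Et at 120° (6.8); F at 240° is eclipsed with Cl at 240° (7.6). Total 21.3 kJ/mol.
Et at 180° is staggered. Br at 0° is gauche with Cl at 300° (2.9); F at 240° is gauche with Et at 180° (3.0); F at 240° is gauche with Cl at 300° (2.4). Total 8.3 kJ/mol.
Et at 240° is eclipsed. Br at 0° is eclipsed with Cl at 0° (8.1); H at 120° is eclipsed with H at 120° (3.8); F at 240° is eclipsed with Et at 240° (8.9). Total 20.8 kJ/mol.
Et at 300° is staggered. Br at 0° is gauche with Et at 300° (3.4); Br at 0° is gauche with Cl at 60° (2.9); F at 240° is gauche with Et at 300° (3.0). Total 9.3 kJ/mol.
The minimum (5.8 kJ/mol) occurs with Et at 60°.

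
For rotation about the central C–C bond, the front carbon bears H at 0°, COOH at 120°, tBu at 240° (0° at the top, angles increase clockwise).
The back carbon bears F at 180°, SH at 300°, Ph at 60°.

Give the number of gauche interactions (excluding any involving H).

4

Non-H gauche pairs: COOH(120°)/F(180°); COOH(120°)/Ph(60°); tBu(240°)/F(180°); tBu(240°)/SH(300°) — 4 interactions.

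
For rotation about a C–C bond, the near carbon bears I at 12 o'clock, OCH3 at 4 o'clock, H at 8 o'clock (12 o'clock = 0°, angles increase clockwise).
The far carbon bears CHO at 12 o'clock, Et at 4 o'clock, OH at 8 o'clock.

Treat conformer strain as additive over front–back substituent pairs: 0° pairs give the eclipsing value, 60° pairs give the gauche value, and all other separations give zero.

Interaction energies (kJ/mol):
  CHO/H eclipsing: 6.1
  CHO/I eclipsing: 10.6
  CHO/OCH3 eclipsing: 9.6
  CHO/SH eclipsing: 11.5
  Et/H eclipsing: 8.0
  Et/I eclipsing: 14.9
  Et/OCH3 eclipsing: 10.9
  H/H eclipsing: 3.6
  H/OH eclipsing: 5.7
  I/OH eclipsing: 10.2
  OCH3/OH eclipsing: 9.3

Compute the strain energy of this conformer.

This conformer (eclipsed): I(0°)/CHO(0°) eclipsed 10.6; OCH3(120°)/Et(120°) eclipsed 10.9; H(240°)/OH(240°) eclipsed 5.7 → 27.2 kJ/mol.

27.2 kJ/mol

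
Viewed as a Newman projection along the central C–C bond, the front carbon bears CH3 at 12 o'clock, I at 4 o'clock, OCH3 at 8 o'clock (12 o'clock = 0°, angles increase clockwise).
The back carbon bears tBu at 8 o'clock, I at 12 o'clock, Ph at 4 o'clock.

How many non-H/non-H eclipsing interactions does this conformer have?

Non-H eclipsing pairs: CH3(0°)/I(0°); I(120°)/Ph(120°); OCH3(240°)/tBu(240°) — 3 interactions.

3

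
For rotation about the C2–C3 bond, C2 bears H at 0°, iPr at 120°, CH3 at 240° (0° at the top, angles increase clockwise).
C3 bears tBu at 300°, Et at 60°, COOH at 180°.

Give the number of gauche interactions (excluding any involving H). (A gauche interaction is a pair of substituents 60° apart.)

Non-H gauche pairs: iPr(120°)/Et(60°); iPr(120°)/COOH(180°); CH3(240°)/tBu(300°); CH3(240°)/COOH(180°) — 4 interactions.

4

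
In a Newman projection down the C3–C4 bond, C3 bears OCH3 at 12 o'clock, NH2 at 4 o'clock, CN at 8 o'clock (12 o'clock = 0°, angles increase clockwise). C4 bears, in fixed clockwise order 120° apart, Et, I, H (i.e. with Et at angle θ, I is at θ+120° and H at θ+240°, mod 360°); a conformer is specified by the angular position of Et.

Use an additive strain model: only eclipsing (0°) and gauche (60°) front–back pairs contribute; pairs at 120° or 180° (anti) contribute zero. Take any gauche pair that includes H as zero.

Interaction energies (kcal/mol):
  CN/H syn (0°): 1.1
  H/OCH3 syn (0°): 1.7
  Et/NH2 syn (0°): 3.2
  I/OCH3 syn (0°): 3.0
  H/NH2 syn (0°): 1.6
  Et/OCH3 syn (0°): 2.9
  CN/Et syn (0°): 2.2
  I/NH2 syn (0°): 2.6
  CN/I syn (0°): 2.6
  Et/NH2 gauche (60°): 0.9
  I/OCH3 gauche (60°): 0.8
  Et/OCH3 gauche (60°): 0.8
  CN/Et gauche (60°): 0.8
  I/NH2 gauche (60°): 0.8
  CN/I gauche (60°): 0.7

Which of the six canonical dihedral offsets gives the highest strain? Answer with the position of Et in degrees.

120°

Et at 0° (eclipsed): OCH3(0°)/Et(0°) eclipsed 2.9; NH2(120°)/I(120°) eclipsed 2.6; CN(240°)/H(240°) eclipsed 1.1 → 6.6 kcal/mol.
Et at 60° (staggered): OCH3(0°)/Et(60°) gauche 0.8; NH2(120°)/Et(60°) gauche 0.9; NH2(120°)/I(180°) gauche 0.8; CN(240°)/I(180°) gauche 0.7 → 3.2 kcal/mol.
Et at 120° (eclipsed): OCH3(0°)/H(0°) eclipsed 1.7; NH2(120°)/Et(120°) eclipsed 3.2; CN(240°)/I(240°) eclipsed 2.6 → 7.5 kcal/mol.
Et at 180° (staggered): OCH3(0°)/I(300°) gauche 0.8; NH2(120°)/Et(180°) gauche 0.9; CN(240°)/Et(180°) gauche 0.8; CN(240°)/I(300°) gauche 0.7 → 3.2 kcal/mol.
Et at 240° (eclipsed): OCH3(0°)/I(0°) eclipsed 3.0; NH2(120°)/H(120°) eclipsed 1.6; CN(240°)/Et(240°) eclipsed 2.2 → 6.8 kcal/mol.
Et at 300° (staggered): OCH3(0°)/Et(300°) gauche 0.8; OCH3(0°)/I(60°) gauche 0.8; NH2(120°)/I(60°) gauche 0.8; CN(240°)/Et(300°) gauche 0.8 → 3.2 kcal/mol.
The maximum (7.5 kcal/mol) occurs with Et at 120°.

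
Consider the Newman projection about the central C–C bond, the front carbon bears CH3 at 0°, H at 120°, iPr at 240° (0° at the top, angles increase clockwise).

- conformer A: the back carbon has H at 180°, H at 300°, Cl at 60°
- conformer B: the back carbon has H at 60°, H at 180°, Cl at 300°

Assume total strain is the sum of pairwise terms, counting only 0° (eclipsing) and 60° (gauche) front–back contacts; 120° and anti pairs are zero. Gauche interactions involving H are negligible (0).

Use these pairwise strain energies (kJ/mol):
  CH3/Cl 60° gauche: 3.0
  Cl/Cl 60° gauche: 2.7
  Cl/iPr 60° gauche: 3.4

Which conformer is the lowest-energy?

A

A (staggered): CH3–Cl gauche; 3.0 = 3.0 kJ/mol.
B (staggered): CH3–Cl gauche, iPr–Cl gauche; 3.0 + 3.4 = 6.4 kJ/mol.
A has the lowest total (3.0 kJ/mol).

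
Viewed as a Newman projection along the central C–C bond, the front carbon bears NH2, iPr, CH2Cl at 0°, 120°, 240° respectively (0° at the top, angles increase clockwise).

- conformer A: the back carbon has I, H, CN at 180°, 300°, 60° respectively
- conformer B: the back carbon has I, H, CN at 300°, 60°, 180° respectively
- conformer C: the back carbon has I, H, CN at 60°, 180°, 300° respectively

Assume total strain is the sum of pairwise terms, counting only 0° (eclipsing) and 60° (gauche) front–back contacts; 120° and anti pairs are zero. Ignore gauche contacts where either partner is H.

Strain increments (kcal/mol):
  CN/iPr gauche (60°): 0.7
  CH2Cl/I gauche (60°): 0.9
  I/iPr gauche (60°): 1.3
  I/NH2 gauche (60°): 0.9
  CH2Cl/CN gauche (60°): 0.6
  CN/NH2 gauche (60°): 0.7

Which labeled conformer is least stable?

A

A (staggered): NH2–CN gauche, iPr–I gauche, iPr–CN gauche, CH2Cl–I gauche; 0.7 + 1.3 + 0.7 + 0.9 = 3.6 kcal/mol.
B (staggered): NH2–I gauche, iPr–CN gauche, CH2Cl–I gauche, CH2Cl–CN gauche; 0.9 + 0.7 + 0.9 + 0.6 = 3.1 kcal/mol.
C (staggered): NH2–I gauche, NH2–CN gauche, iPr–I gauche, CH2Cl–CN gauche; 0.9 + 0.7 + 1.3 + 0.6 = 3.5 kcal/mol.
A has the highest total (3.6 kcal/mol).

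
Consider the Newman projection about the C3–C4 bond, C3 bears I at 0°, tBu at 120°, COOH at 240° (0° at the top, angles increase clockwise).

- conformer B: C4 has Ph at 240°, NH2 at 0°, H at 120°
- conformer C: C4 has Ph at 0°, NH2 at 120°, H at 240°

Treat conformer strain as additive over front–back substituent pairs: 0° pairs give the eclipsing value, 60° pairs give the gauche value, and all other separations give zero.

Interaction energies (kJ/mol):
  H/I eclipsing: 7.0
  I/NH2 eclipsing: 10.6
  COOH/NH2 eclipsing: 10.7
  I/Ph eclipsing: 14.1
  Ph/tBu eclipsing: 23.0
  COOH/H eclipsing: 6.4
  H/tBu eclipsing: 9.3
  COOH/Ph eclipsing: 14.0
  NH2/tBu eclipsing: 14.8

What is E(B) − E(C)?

-1.4 kJ/mol

B (eclipsed): I(0°)/NH2(0°) eclipsed 10.6; tBu(120°)/H(120°) eclipsed 9.3; COOH(240°)/Ph(240°) eclipsed 14.0 → 33.9 kJ/mol.
C (eclipsed): I(0°)/Ph(0°) eclipsed 14.1; tBu(120°)/NH2(120°) eclipsed 14.8; COOH(240°)/H(240°) eclipsed 6.4 → 35.3 kJ/mol.
E(B) − E(C) = 33.9 − 35.3 = -1.4 kJ/mol.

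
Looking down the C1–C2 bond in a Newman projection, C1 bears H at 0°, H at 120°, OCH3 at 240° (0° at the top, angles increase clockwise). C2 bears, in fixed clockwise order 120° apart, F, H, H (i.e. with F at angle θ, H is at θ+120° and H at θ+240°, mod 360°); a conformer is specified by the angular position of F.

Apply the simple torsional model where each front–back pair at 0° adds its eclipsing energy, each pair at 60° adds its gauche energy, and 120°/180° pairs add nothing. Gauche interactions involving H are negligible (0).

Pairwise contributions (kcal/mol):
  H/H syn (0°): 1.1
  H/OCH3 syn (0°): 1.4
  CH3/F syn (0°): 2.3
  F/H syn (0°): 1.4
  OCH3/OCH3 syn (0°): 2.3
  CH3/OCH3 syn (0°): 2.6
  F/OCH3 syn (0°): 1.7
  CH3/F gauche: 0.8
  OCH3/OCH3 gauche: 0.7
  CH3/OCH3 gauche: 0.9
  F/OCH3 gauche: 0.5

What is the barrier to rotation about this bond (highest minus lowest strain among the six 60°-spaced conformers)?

F at 0° (eclipsed): H–F eclipsed, H–H eclipsed, OCH3–H eclipsed; 1.4 + 1.1 + 1.4 = 3.9 kcal/mol.
F at 60° (staggered): no non-H gauche contacts → 0.0 kcal/mol.
F at 120° (eclipsed): H–H eclipsed, H–F eclipsed, OCH3–H eclipsed; 1.1 + 1.4 + 1.4 = 3.9 kcal/mol.
F at 180° (staggered): OCH3–F gauche; 0.5 = 0.5 kcal/mol.
F at 240° (eclipsed): H–H eclipsed, H–H eclipsed, OCH3–F eclipsed; 1.1 + 1.1 + 1.7 = 3.9 kcal/mol.
F at 300° (staggered): OCH3–F gauche; 0.5 = 0.5 kcal/mol.
Max at 0° (3.9 kcal/mol), min at 60° (0.0 kcal/mol); barrier = 3.9 kcal/mol.

3.9 kcal/mol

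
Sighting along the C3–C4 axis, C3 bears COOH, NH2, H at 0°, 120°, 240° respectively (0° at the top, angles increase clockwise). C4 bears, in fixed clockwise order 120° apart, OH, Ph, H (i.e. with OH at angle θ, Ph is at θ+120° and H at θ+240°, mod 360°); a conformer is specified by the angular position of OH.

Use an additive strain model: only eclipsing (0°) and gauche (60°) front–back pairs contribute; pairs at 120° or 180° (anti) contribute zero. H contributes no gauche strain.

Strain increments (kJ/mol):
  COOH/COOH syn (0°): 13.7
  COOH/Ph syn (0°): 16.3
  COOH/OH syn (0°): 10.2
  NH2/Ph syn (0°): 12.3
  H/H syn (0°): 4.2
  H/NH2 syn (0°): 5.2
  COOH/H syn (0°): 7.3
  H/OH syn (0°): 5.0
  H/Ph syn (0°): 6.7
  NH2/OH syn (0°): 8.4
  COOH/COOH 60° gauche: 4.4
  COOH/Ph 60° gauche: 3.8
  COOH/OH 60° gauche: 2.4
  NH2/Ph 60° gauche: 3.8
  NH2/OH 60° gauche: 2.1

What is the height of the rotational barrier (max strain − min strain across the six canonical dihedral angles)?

OH at 0° is eclipsed. COOH at 0° is eclipsed with OH at 0° (10.2); NH2 at 120° is eclipsed with Ph at 120° (12.3); H at 240° is eclipsed with H at 240° (4.2). Total 26.7 kJ/mol.
OH at 60° is staggered. COOH at 0° is gauche with OH at 60° (2.4); NH2 at 120° is gauche with OH at 60° (2.1); NH2 at 120° is gauche with Ph at 180° (3.8). Total 8.3 kJ/mol.
OH at 120° is eclipsed. COOH at 0° is eclipsed with H at 0° (7.3); NH2 at 120° is eclipsed with OH at 120° (8.4); H at 240° is eclipsed with Ph at 240° (6.7). Total 22.4 kJ/mol.
OH at 180° is staggered. COOH at 0° is gauche with Ph at 300° (3.8); NH2 at 120° is gauche with OH at 180° (2.1). Total 5.9 kJ/mol.
OH at 240° is eclipsed. COOH at 0° is eclipsed with Ph at 0° (16.3); NH2 at 120° is eclipsed with H at 120° (5.2); H at 240° is eclipsed with OH at 240° (5.0). Total 26.5 kJ/mol.
OH at 300° is staggered. COOH at 0° is gauche with OH at 300° (2.4); COOH at 0° is gauche with Ph at 60° (3.8); NH2 at 120° is gauche with Ph at 60° (3.8). Total 10.0 kJ/mol.
Max at 0° (26.7 kJ/mol), min at 180° (5.9 kJ/mol); barrier = 20.8 kJ/mol.

20.8 kJ/mol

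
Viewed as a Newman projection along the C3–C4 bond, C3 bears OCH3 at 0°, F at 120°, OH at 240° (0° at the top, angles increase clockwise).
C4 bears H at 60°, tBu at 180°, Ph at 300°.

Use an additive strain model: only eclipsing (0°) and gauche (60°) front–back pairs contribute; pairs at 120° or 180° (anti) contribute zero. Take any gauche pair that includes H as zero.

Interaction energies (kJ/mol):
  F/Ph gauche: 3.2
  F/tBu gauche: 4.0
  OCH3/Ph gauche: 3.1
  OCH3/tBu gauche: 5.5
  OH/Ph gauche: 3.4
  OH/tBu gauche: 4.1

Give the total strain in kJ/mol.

14.6 kJ/mol

This conformer is staggered. OCH3 at 0° is gauche with Ph at 300° (3.1); F at 120° is gauche with tBu at 180° (4.0); OH at 240° is gauche with tBu at 180° (4.1); OH at 240° is gauche with Ph at 300° (3.4). Total 14.6 kJ/mol.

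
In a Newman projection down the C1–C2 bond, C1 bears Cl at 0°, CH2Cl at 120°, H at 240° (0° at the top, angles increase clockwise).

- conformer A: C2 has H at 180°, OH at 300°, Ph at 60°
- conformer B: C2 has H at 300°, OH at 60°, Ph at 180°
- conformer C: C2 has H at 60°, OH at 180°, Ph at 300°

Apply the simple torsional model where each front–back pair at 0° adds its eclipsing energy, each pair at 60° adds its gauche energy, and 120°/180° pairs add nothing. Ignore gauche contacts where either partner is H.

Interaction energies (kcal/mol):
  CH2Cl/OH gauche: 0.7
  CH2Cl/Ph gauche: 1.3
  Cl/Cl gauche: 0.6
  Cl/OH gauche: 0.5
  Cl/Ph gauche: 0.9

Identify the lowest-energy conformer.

A (staggered): Cl–OH gauche, Cl–Ph gauche, CH2Cl–Ph gauche; 0.5 + 0.9 + 1.3 = 2.7 kcal/mol.
B (staggered): Cl–OH gauche, CH2Cl–OH gauche, CH2Cl–Ph gauche; 0.5 + 0.7 + 1.3 = 2.5 kcal/mol.
C (staggered): Cl–Ph gauche, CH2Cl–OH gauche; 0.9 + 0.7 = 1.6 kcal/mol.
C has the lowest total (1.6 kcal/mol).

C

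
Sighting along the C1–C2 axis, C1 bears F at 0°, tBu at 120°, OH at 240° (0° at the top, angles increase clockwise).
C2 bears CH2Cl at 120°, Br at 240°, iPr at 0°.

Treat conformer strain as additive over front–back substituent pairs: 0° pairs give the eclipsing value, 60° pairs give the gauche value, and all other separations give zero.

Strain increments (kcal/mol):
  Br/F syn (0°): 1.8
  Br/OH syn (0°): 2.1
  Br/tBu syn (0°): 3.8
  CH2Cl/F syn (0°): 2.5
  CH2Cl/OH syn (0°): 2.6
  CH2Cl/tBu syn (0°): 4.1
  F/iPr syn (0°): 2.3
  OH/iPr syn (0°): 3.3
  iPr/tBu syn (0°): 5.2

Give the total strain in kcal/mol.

This conformer (eclipsed): F(0°)/iPr(0°) eclipsed 2.3; tBu(120°)/CH2Cl(120°) eclipsed 4.1; OH(240°)/Br(240°) eclipsed 2.1 → 8.5 kcal/mol.

8.5 kcal/mol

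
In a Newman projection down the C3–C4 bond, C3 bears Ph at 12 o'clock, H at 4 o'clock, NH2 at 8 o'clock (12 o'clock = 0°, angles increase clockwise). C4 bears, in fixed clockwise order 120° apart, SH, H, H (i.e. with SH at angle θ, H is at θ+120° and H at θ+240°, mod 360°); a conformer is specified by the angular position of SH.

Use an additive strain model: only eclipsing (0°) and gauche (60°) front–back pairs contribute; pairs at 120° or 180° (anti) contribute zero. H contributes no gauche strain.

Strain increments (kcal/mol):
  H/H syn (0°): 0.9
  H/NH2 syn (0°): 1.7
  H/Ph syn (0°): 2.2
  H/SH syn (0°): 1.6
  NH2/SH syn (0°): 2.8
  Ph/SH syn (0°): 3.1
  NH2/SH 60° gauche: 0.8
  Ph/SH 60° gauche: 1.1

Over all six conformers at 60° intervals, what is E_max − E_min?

SH at 0° (eclipsed): Ph(0°)/SH(0°) eclipsed 3.1; H(120°)/H(120°) eclipsed 0.9; NH2(240°)/H(240°) eclipsed 1.7 → 5.7 kcal/mol.
SH at 60° (staggered): Ph(0°)/SH(60°) gauche 1.1 → 1.1 kcal/mol.
SH at 120° (eclipsed): Ph(0°)/H(0°) eclipsed 2.2; H(120°)/SH(120°) eclipsed 1.6; NH2(240°)/H(240°) eclipsed 1.7 → 5.5 kcal/mol.
SH at 180° (staggered): NH2(240°)/SH(180°) gauche 0.8 → 0.8 kcal/mol.
SH at 240° (eclipsed): Ph(0°)/H(0°) eclipsed 2.2; H(120°)/H(120°) eclipsed 0.9; NH2(240°)/SH(240°) eclipsed 2.8 → 5.9 kcal/mol.
SH at 300° (staggered): Ph(0°)/SH(300°) gauche 1.1; NH2(240°)/SH(300°) gauche 0.8 → 1.9 kcal/mol.
Max at 240° (5.9 kcal/mol), min at 180° (0.8 kcal/mol); barrier = 5.1 kcal/mol.

5.1 kcal/mol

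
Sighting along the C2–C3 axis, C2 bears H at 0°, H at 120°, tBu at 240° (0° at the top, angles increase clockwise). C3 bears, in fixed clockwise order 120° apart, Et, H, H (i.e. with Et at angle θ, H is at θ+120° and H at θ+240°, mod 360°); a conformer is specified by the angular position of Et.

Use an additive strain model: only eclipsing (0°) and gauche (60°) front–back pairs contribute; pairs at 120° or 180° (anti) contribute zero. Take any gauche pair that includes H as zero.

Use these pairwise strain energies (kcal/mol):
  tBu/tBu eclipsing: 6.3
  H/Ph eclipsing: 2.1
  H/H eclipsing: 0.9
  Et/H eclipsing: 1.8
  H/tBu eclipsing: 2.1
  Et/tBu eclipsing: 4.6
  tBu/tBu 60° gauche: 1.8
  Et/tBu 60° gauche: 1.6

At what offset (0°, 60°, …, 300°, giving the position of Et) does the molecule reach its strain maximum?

Et at 0° (eclipsed): H(0°)/Et(0°) eclipsed 1.8; H(120°)/H(120°) eclipsed 0.9; tBu(240°)/H(240°) eclipsed 2.1 → 4.8 kcal/mol.
Et at 60° (staggered): no non-H gauche contacts → 0.0 kcal/mol.
Et at 120° (eclipsed): H(0°)/H(0°) eclipsed 0.9; H(120°)/Et(120°) eclipsed 1.8; tBu(240°)/H(240°) eclipsed 2.1 → 4.8 kcal/mol.
Et at 180° (staggered): tBu(240°)/Et(180°) gauche 1.6 → 1.6 kcal/mol.
Et at 240° (eclipsed): H(0°)/H(0°) eclipsed 0.9; H(120°)/H(120°) eclipsed 0.9; tBu(240°)/Et(240°) eclipsed 4.6 → 6.4 kcal/mol.
Et at 300° (staggered): tBu(240°)/Et(300°) gauche 1.6 → 1.6 kcal/mol.
The maximum (6.4 kcal/mol) occurs with Et at 240°.

240°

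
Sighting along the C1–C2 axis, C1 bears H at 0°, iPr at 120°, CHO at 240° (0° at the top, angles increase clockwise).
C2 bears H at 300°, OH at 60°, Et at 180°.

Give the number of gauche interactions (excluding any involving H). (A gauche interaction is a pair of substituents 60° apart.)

3

Non-H gauche pairs: iPr(120°)/OH(60°); iPr(120°)/Et(180°); CHO(240°)/Et(180°) — 3 interactions.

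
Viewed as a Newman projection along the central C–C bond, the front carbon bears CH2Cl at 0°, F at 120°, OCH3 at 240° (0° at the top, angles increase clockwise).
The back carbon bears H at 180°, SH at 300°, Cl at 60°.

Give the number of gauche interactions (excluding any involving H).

Non-H gauche pairs: CH2Cl(0°)/SH(300°); CH2Cl(0°)/Cl(60°); F(120°)/Cl(60°); OCH3(240°)/SH(300°) — 4 interactions.

4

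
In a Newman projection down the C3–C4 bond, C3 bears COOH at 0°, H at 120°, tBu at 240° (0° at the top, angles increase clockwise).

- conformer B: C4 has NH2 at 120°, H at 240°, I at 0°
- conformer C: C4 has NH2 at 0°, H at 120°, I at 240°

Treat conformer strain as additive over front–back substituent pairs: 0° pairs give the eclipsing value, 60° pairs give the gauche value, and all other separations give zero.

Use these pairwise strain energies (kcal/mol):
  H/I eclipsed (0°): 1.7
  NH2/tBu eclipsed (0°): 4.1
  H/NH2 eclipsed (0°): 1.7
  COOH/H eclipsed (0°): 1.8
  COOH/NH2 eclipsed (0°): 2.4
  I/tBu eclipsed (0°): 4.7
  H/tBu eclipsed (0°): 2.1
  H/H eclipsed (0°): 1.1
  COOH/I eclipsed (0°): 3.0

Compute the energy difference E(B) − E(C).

-1.4 kcal/mol

B (eclipsed): COOH(0°)/I(0°) eclipsed 3.0; H(120°)/NH2(120°) eclipsed 1.7; tBu(240°)/H(240°) eclipsed 2.1 → 6.8 kcal/mol.
C (eclipsed): COOH(0°)/NH2(0°) eclipsed 2.4; H(120°)/H(120°) eclipsed 1.1; tBu(240°)/I(240°) eclipsed 4.7 → 8.2 kcal/mol.
E(B) − E(C) = 6.8 − 8.2 = -1.4 kcal/mol.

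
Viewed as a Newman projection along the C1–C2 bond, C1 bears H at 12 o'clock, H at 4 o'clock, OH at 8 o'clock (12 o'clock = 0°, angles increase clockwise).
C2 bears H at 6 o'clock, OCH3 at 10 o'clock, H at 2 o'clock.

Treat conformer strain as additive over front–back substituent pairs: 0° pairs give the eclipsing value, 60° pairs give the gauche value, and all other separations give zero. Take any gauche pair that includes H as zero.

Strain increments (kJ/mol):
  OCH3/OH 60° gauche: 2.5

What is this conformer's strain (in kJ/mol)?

This conformer (staggered): OH–OCH3 gauche; 2.5 = 2.5 kJ/mol.

2.5 kJ/mol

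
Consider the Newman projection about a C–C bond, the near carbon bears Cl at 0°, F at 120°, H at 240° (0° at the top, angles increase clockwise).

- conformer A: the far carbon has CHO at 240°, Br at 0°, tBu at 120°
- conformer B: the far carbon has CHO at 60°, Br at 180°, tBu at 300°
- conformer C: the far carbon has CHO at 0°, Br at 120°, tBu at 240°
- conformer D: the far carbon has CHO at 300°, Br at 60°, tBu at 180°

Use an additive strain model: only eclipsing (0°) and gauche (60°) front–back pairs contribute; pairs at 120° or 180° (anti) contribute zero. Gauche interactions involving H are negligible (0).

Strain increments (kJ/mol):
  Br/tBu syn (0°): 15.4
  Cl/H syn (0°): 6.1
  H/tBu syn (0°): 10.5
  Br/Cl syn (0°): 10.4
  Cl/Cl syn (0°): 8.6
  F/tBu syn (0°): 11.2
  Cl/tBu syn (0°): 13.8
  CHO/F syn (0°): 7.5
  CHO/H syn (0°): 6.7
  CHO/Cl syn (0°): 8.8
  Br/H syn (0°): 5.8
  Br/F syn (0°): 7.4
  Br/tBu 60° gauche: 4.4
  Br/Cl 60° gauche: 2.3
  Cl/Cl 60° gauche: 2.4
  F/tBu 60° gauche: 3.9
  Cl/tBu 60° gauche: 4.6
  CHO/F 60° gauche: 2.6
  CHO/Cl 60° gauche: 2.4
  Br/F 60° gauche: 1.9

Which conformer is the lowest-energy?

D

A (eclipsed): Cl(0°)/Br(0°) eclipsed 10.4; F(120°)/tBu(120°) eclipsed 11.2; H(240°)/CHO(240°) eclipsed 6.7 → 28.3 kJ/mol.
B (staggered): Cl(0°)/CHO(60°) gauche 2.4; Cl(0°)/tBu(300°) gauche 4.6; F(120°)/CHO(60°) gauche 2.6; F(120°)/Br(180°) gauche 1.9 → 11.5 kJ/mol.
C (eclipsed): Cl(0°)/CHO(0°) eclipsed 8.8; F(120°)/Br(120°) eclipsed 7.4; H(240°)/tBu(240°) eclipsed 10.5 → 26.7 kJ/mol.
D (staggered): Cl(0°)/CHO(300°) gauche 2.4; Cl(0°)/Br(60°) gauche 2.3; F(120°)/Br(60°) gauche 1.9; F(120°)/tBu(180°) gauche 3.9 → 10.5 kJ/mol.
D has the lowest total (10.5 kJ/mol).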